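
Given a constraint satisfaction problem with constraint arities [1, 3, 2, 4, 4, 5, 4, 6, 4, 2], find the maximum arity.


The arities are: 1, 3, 2, 4, 4, 5, 4, 6, 4, 2.
Scan for the maximum value.
Maximum arity = 6.

6


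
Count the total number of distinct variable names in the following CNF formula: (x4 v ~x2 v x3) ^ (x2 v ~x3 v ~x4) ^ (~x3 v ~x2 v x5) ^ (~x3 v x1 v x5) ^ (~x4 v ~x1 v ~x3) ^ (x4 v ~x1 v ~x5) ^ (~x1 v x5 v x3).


Identify each distinct variable in the formula.
Variables found: x1, x2, x3, x4, x5.
Total distinct variables = 5.

5


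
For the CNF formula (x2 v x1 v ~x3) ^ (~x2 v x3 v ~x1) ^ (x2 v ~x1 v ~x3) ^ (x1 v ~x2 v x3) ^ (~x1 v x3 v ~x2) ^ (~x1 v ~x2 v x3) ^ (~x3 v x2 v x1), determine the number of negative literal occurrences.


Scan each clause for negated literals.
Clause 1: 1 negative; Clause 2: 2 negative; Clause 3: 2 negative; Clause 4: 1 negative; Clause 5: 2 negative; Clause 6: 2 negative; Clause 7: 1 negative.
Total negative literal occurrences = 11.

11


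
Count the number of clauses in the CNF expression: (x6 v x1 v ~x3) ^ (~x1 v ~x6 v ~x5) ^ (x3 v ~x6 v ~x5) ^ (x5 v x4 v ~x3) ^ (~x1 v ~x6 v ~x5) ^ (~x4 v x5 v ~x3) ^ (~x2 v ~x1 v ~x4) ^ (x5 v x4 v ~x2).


Each group enclosed in parentheses joined by ^ is one clause.
Counting the conjuncts: 8 clauses.

8


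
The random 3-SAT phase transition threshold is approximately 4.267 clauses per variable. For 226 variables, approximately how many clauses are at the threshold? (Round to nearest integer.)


The 3-SAT phase transition occurs at approximately 4.267 clauses per variable.
m = 4.267 * 226 = 964.342.
Rounded to nearest integer: 964.

964


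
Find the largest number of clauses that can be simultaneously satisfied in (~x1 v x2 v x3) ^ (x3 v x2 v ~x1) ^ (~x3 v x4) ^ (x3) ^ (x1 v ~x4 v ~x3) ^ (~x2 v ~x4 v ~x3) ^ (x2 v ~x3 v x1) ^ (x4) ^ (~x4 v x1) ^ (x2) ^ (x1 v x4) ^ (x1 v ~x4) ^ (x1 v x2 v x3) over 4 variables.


Enumerate all 16 truth assignments.
For each, count how many of the 13 clauses are satisfied.
The formula is not fully satisfiable, so the maximum is below 13.
Maximum simultaneously satisfiable clauses = 12.

12


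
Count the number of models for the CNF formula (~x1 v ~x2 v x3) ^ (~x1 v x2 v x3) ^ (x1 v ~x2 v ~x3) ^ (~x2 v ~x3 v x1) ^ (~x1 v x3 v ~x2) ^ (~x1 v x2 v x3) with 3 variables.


Enumerate all 8 truth assignments over 3 variables.
Test each against every clause.
Satisfying assignments found: 5.

5


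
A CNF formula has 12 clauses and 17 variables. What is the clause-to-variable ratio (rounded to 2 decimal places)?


Clause-to-variable ratio = clauses / variables.
12 / 17 = 0.71.

0.71


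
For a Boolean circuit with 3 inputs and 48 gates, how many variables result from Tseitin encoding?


The Tseitin transformation introduces one auxiliary variable per gate.
Total variables = inputs + gates = 3 + 48 = 51.

51


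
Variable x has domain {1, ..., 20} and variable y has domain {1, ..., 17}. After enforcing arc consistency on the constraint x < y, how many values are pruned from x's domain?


For the constraint x < y, x needs a supporting value in y's domain.
x can be at most 16 (one less than y's maximum).
Valid x values from domain: 16 out of 20.
Pruned = 20 - 16 = 4.

4


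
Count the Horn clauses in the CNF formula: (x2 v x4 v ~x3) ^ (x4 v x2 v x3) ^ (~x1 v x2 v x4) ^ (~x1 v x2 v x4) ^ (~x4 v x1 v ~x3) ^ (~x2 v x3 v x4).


A Horn clause has at most one positive literal.
Clause 1: 2 positive lit(s) -> not Horn
Clause 2: 3 positive lit(s) -> not Horn
Clause 3: 2 positive lit(s) -> not Horn
Clause 4: 2 positive lit(s) -> not Horn
Clause 5: 1 positive lit(s) -> Horn
Clause 6: 2 positive lit(s) -> not Horn
Total Horn clauses = 1.

1


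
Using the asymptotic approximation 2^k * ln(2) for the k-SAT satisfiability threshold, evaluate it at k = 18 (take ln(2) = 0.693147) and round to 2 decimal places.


Using the asymptotic formula: threshold ~ 2^k * ln(2).
2^18 = 262144.
262144 * 0.693147 = 181704.33.

181704.33


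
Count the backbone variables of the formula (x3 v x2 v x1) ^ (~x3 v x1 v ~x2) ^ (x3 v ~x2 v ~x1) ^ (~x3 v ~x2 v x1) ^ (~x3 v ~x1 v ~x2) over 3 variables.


Find all satisfying assignments: 4 model(s).
Check which variables have the same value in every model.
No variable is fixed across all models.
Backbone size = 0.

0


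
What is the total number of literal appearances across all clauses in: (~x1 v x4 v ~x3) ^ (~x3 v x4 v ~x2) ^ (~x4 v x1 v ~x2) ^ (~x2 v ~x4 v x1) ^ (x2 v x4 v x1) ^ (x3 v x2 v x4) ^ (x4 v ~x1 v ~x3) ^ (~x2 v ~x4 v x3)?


Clause lengths: 3, 3, 3, 3, 3, 3, 3, 3.
Sum = 3 + 3 + 3 + 3 + 3 + 3 + 3 + 3 = 24.

24


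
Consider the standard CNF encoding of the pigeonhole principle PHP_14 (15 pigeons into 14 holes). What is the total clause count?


The PHP encoding has two parts:
1) At-least-one-hole clauses: 15 (one per pigeon, each with 14 literals).
2) At-most-one-pigeon-per-hole clauses: 14 holes * C(15,2) = 14 * 105 = 1470.
Total clauses = 15 + 1470 = 1485.

1485


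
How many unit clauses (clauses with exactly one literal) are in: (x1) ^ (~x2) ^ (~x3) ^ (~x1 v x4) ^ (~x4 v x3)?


A unit clause contains exactly one literal.
Unit clauses found: (x1), (~x2), (~x3).
Count = 3.

3


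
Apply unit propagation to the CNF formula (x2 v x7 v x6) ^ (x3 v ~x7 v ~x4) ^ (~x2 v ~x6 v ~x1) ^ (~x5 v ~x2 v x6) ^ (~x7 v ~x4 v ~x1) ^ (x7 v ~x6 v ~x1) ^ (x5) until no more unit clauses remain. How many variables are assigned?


Unit propagation repeatedly assigns the literal in any unit clause, then simplifies.
Assignments in order: x5 = T.
No further unit clauses remain.
Total variables assigned = 1.

1


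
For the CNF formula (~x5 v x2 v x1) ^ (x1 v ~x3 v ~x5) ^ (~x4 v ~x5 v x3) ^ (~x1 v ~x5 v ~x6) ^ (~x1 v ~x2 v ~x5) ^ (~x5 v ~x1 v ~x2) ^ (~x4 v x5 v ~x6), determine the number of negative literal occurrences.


Scan each clause for negated literals.
Clause 1: 1 negative; Clause 2: 2 negative; Clause 3: 2 negative; Clause 4: 3 negative; Clause 5: 3 negative; Clause 6: 3 negative; Clause 7: 2 negative.
Total negative literal occurrences = 16.

16


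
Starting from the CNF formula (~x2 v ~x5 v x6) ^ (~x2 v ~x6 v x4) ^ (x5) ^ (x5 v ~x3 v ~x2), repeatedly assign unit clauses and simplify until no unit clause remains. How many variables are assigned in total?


Unit propagation repeatedly assigns the literal in any unit clause, then simplifies.
Assignments in order: x5 = T.
No further unit clauses remain.
Total variables assigned = 1.

1


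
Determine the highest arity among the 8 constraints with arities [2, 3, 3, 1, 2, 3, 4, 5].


The arities are: 2, 3, 3, 1, 2, 3, 4, 5.
Scan for the maximum value.
Maximum arity = 5.

5


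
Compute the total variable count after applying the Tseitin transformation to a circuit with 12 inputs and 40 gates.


The Tseitin transformation introduces one auxiliary variable per gate.
Total variables = inputs + gates = 12 + 40 = 52.

52


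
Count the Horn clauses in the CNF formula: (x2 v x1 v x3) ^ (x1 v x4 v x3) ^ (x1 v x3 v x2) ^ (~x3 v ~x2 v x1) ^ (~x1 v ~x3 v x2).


A Horn clause has at most one positive literal.
Clause 1: 3 positive lit(s) -> not Horn
Clause 2: 3 positive lit(s) -> not Horn
Clause 3: 3 positive lit(s) -> not Horn
Clause 4: 1 positive lit(s) -> Horn
Clause 5: 1 positive lit(s) -> Horn
Total Horn clauses = 2.

2


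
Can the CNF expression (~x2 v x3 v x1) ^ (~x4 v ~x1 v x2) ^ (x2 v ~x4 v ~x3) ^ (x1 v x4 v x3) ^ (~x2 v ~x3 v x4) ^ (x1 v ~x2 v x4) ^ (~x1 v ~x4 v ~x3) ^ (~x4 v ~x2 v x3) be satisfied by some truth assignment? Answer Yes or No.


Check all 16 possible truth assignments.
Number of satisfying assignments found: 6.
The formula is satisfiable.

Yes


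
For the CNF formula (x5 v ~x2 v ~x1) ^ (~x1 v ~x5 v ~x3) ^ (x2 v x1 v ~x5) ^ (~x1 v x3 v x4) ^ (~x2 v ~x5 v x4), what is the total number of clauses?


Each group enclosed in parentheses joined by ^ is one clause.
Counting the conjuncts: 5 clauses.

5


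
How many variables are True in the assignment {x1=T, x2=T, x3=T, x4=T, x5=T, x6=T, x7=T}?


The weight is the number of variables assigned True.
True variables: x1, x2, x3, x4, x5, x6, x7.
Weight = 7.

7


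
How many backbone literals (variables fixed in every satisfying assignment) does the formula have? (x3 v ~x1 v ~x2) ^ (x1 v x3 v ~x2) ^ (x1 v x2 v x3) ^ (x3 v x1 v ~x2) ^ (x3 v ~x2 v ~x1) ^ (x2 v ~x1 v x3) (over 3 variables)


Find all satisfying assignments: 4 model(s).
Check which variables have the same value in every model.
Fixed variables: x3=T.
Backbone size = 1.

1


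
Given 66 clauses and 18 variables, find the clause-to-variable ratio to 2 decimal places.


Clause-to-variable ratio = clauses / variables.
66 / 18 = 3.67.

3.67


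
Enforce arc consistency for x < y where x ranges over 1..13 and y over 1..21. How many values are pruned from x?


For the constraint x < y, x needs a supporting value in y's domain.
x can be at most 20 (one less than y's maximum).
Valid x values from domain: 13 out of 13.
Pruned = 13 - 13 = 0.

0


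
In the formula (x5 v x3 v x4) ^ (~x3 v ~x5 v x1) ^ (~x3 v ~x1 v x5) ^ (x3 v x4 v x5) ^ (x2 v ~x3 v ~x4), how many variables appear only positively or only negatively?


A pure literal appears in only one polarity across all clauses.
Pure literals: x2 (positive only).
Count = 1.

1


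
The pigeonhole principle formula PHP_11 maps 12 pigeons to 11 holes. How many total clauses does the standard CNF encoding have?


The PHP encoding has two parts:
1) At-least-one-hole clauses: 12 (one per pigeon, each with 11 literals).
2) At-most-one-pigeon-per-hole clauses: 11 holes * C(12,2) = 11 * 66 = 726.
Total clauses = 12 + 726 = 738.

738


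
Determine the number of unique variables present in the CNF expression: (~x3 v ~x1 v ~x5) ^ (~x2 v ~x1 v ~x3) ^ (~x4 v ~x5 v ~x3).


Identify each distinct variable in the formula.
Variables found: x1, x2, x3, x4, x5.
Total distinct variables = 5.

5


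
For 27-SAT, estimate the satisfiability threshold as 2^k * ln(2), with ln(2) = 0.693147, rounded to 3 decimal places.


Using the asymptotic formula: threshold ~ 2^k * ln(2).
2^27 = 134217728.
134217728 * 0.693147 = 93032615.51.

93032615.51


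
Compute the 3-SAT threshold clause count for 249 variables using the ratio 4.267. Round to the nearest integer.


The 3-SAT phase transition occurs at approximately 4.267 clauses per variable.
m = 4.267 * 249 = 1062.483.
Rounded to nearest integer: 1062.

1062


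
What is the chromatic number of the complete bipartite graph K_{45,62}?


K_{45,62} is bipartite by definition: the two parts are independent sets, with every edge crossing between them.
Color all vertices in one part with color 1 and all vertices in the other part with color 2.
Since the graph has at least one edge, one color does not suffice.
Chromatic number = 2.

2


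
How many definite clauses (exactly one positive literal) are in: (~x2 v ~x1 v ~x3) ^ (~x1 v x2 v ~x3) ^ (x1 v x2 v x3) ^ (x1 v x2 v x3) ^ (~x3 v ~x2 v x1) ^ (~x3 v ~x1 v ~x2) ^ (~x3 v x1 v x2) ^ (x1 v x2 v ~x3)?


A definite clause has exactly one positive literal.
Clause 1: 0 positive -> not definite
Clause 2: 1 positive -> definite
Clause 3: 3 positive -> not definite
Clause 4: 3 positive -> not definite
Clause 5: 1 positive -> definite
Clause 6: 0 positive -> not definite
Clause 7: 2 positive -> not definite
Clause 8: 2 positive -> not definite
Definite clause count = 2.

2


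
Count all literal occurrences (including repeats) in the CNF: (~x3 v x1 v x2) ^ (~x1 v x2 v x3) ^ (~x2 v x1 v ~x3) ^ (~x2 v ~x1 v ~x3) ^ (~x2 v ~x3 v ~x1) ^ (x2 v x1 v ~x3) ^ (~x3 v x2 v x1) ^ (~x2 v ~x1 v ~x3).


Clause lengths: 3, 3, 3, 3, 3, 3, 3, 3.
Sum = 3 + 3 + 3 + 3 + 3 + 3 + 3 + 3 = 24.

24


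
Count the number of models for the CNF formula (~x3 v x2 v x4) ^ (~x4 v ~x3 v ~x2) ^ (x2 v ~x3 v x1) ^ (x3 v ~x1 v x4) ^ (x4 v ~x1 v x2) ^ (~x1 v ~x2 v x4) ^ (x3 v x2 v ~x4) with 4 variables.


Enumerate all 16 truth assignments over 4 variables.
Test each against every clause.
Satisfying assignments found: 6.

6


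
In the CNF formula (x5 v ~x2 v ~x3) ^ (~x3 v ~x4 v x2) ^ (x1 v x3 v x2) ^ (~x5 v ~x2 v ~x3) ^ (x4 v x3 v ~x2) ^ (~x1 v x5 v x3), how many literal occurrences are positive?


Scan each clause for unnegated literals.
Clause 1: 1 positive; Clause 2: 1 positive; Clause 3: 3 positive; Clause 4: 0 positive; Clause 5: 2 positive; Clause 6: 2 positive.
Total positive literal occurrences = 9.

9


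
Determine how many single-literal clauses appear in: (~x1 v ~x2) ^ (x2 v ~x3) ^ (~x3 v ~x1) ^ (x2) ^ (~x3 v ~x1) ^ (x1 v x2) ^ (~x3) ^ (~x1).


A unit clause contains exactly one literal.
Unit clauses found: (x2), (~x3), (~x1).
Count = 3.

3


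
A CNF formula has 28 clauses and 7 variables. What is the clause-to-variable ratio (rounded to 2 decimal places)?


Clause-to-variable ratio = clauses / variables.
28 / 7 = 4.0.

4.0


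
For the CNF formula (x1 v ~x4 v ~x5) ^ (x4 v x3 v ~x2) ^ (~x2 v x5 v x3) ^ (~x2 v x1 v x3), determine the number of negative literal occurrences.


Scan each clause for negated literals.
Clause 1: 2 negative; Clause 2: 1 negative; Clause 3: 1 negative; Clause 4: 1 negative.
Total negative literal occurrences = 5.

5


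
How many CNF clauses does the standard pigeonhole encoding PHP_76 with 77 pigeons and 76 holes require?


The PHP encoding has two parts:
1) At-least-one-hole clauses: 77 (one per pigeon, each with 76 literals).
2) At-most-one-pigeon-per-hole clauses: 76 holes * C(77,2) = 76 * 2926 = 222376.
Total clauses = 77 + 222376 = 222453.

222453


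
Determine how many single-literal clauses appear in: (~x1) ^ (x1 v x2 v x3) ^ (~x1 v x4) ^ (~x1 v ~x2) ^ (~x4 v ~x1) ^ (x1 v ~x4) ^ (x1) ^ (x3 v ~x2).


A unit clause contains exactly one literal.
Unit clauses found: (~x1), (x1).
Count = 2.

2


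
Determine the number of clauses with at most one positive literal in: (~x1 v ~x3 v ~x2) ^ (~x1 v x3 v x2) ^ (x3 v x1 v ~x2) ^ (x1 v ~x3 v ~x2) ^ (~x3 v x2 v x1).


A Horn clause has at most one positive literal.
Clause 1: 0 positive lit(s) -> Horn
Clause 2: 2 positive lit(s) -> not Horn
Clause 3: 2 positive lit(s) -> not Horn
Clause 4: 1 positive lit(s) -> Horn
Clause 5: 2 positive lit(s) -> not Horn
Total Horn clauses = 2.

2


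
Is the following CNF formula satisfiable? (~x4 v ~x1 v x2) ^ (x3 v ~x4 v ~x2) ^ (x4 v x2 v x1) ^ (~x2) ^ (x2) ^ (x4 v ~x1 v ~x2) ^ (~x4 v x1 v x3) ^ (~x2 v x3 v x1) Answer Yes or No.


Check all 16 possible truth assignments.
Number of satisfying assignments found: 0.
The formula is unsatisfiable.

No


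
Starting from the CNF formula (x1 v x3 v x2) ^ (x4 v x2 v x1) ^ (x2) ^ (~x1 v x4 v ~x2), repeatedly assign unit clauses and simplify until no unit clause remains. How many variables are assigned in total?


Unit propagation repeatedly assigns the literal in any unit clause, then simplifies.
Assignments in order: x2 = T.
No further unit clauses remain.
Total variables assigned = 1.

1


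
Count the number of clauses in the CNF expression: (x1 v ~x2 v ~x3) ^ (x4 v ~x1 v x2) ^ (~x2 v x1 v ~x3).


Each group enclosed in parentheses joined by ^ is one clause.
Counting the conjuncts: 3 clauses.

3


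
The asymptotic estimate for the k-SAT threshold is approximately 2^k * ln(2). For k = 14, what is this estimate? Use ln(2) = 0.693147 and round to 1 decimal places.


Using the asymptotic formula: threshold ~ 2^k * ln(2).
2^14 = 16384.
16384 * 0.693147 = 11356.5.

11356.5


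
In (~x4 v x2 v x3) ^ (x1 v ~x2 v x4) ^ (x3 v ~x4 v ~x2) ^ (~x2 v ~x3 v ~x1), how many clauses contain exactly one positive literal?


A definite clause has exactly one positive literal.
Clause 1: 2 positive -> not definite
Clause 2: 2 positive -> not definite
Clause 3: 1 positive -> definite
Clause 4: 0 positive -> not definite
Definite clause count = 1.

1


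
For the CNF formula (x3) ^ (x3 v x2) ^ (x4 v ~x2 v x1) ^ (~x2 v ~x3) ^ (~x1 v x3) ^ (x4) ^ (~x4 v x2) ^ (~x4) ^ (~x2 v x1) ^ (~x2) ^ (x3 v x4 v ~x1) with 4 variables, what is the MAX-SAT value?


Enumerate all 16 truth assignments.
For each, count how many of the 11 clauses are satisfied.
The formula is not fully satisfiable, so the maximum is below 11.
Maximum simultaneously satisfiable clauses = 10.

10


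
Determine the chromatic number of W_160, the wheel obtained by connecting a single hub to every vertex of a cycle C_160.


W_160 consists of the cycle C_160 together with a hub vertex adjacent to every cycle vertex.
The cycle C_160 needs 2 colors (even cycle -> 2).
The hub is adjacent to every cycle vertex, so it must receive a new color distinct from all of them.
Chromatic number = 2 + 1 = 3.

3


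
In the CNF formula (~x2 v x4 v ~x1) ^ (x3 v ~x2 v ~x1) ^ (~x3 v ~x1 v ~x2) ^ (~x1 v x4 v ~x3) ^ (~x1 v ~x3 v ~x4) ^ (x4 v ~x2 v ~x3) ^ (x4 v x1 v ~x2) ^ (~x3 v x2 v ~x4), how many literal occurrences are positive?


Scan each clause for unnegated literals.
Clause 1: 1 positive; Clause 2: 1 positive; Clause 3: 0 positive; Clause 4: 1 positive; Clause 5: 0 positive; Clause 6: 1 positive; Clause 7: 2 positive; Clause 8: 1 positive.
Total positive literal occurrences = 7.

7


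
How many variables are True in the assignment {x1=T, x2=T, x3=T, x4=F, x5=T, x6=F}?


The weight is the number of variables assigned True.
True variables: x1, x2, x3, x5.
Weight = 4.

4


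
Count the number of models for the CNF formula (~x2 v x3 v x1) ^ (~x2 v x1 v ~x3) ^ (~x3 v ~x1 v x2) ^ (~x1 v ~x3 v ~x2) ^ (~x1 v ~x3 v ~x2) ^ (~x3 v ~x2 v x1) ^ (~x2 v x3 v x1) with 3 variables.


Enumerate all 8 truth assignments over 3 variables.
Test each against every clause.
Satisfying assignments found: 4.

4


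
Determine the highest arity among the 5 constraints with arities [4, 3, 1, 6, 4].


The arities are: 4, 3, 1, 6, 4.
Scan for the maximum value.
Maximum arity = 6.

6


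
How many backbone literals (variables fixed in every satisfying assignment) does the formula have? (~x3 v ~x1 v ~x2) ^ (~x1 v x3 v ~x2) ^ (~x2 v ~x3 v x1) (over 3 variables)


Find all satisfying assignments: 5 model(s).
Check which variables have the same value in every model.
No variable is fixed across all models.
Backbone size = 0.

0


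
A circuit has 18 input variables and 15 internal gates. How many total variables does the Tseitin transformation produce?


The Tseitin transformation introduces one auxiliary variable per gate.
Total variables = inputs + gates = 18 + 15 = 33.

33


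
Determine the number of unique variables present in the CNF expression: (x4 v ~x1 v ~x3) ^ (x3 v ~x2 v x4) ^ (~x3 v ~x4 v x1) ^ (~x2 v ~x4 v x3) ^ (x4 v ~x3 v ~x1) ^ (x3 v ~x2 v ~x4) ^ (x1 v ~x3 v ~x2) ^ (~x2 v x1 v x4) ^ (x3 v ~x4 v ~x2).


Identify each distinct variable in the formula.
Variables found: x1, x2, x3, x4.
Total distinct variables = 4.

4


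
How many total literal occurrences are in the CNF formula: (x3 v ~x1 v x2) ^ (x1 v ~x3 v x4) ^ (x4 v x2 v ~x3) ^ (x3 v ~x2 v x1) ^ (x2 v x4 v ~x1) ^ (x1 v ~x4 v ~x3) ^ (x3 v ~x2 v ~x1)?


Clause lengths: 3, 3, 3, 3, 3, 3, 3.
Sum = 3 + 3 + 3 + 3 + 3 + 3 + 3 = 21.

21


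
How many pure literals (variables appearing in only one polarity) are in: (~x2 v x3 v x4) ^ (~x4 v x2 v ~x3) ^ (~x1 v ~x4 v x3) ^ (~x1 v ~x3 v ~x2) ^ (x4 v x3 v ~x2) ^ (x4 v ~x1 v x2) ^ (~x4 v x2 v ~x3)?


A pure literal appears in only one polarity across all clauses.
Pure literals: x1 (negative only).
Count = 1.

1


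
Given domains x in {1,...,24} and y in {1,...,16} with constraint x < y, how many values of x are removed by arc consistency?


For the constraint x < y, x needs a supporting value in y's domain.
x can be at most 15 (one less than y's maximum).
Valid x values from domain: 15 out of 24.
Pruned = 24 - 15 = 9.

9


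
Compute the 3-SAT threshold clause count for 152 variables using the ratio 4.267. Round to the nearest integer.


The 3-SAT phase transition occurs at approximately 4.267 clauses per variable.
m = 4.267 * 152 = 648.584.
Rounded to nearest integer: 649.

649


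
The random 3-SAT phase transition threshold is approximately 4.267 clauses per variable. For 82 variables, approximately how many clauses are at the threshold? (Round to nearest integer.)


The 3-SAT phase transition occurs at approximately 4.267 clauses per variable.
m = 4.267 * 82 = 349.894.
Rounded to nearest integer: 350.

350


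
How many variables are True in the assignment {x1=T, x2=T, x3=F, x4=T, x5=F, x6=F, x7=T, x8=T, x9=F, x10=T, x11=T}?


The weight is the number of variables assigned True.
True variables: x1, x2, x4, x7, x8, x10, x11.
Weight = 7.

7


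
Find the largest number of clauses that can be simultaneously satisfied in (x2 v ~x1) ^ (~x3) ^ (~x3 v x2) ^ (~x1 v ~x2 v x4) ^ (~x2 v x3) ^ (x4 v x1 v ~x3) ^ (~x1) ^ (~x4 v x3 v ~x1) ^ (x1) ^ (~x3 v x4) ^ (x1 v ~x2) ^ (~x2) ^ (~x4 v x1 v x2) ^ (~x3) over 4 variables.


Enumerate all 16 truth assignments.
For each, count how many of the 14 clauses are satisfied.
The formula is not fully satisfiable, so the maximum is below 14.
Maximum simultaneously satisfiable clauses = 13.

13


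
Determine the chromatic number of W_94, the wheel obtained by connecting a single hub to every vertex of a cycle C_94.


W_94 consists of the cycle C_94 together with a hub vertex adjacent to every cycle vertex.
The cycle C_94 needs 2 colors (even cycle -> 2).
The hub is adjacent to every cycle vertex, so it must receive a new color distinct from all of them.
Chromatic number = 2 + 1 = 3.

3


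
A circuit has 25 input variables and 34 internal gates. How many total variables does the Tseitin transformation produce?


The Tseitin transformation introduces one auxiliary variable per gate.
Total variables = inputs + gates = 25 + 34 = 59.

59


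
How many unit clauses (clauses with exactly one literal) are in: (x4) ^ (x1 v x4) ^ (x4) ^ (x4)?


A unit clause contains exactly one literal.
Unit clauses found: (x4), (x4), (x4).
Count = 3.

3


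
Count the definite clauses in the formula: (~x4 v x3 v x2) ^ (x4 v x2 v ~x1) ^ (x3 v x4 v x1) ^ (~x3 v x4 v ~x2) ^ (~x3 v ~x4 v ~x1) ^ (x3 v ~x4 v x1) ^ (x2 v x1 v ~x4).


A definite clause has exactly one positive literal.
Clause 1: 2 positive -> not definite
Clause 2: 2 positive -> not definite
Clause 3: 3 positive -> not definite
Clause 4: 1 positive -> definite
Clause 5: 0 positive -> not definite
Clause 6: 2 positive -> not definite
Clause 7: 2 positive -> not definite
Definite clause count = 1.

1


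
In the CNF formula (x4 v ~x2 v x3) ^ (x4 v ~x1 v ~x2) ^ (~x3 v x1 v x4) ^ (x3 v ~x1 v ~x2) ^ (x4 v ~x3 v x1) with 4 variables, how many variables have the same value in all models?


Find all satisfying assignments: 10 model(s).
Check which variables have the same value in every model.
No variable is fixed across all models.
Backbone size = 0.

0


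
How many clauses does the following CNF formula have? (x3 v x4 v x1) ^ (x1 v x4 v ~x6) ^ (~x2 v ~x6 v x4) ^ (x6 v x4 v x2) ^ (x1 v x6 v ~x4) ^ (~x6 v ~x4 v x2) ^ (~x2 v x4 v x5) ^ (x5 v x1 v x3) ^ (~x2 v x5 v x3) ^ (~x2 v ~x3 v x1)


Each group enclosed in parentheses joined by ^ is one clause.
Counting the conjuncts: 10 clauses.

10


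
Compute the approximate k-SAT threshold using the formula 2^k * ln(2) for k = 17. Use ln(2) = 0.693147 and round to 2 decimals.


Using the asymptotic formula: threshold ~ 2^k * ln(2).
2^17 = 131072.
131072 * 0.693147 = 90852.16.

90852.16


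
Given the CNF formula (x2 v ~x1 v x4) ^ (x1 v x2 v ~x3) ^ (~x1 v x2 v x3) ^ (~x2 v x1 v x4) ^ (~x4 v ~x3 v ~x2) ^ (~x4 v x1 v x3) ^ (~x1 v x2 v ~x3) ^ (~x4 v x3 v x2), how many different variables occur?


Identify each distinct variable in the formula.
Variables found: x1, x2, x3, x4.
Total distinct variables = 4.

4


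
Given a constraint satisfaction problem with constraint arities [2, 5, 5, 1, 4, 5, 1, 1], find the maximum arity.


The arities are: 2, 5, 5, 1, 4, 5, 1, 1.
Scan for the maximum value.
Maximum arity = 5.

5


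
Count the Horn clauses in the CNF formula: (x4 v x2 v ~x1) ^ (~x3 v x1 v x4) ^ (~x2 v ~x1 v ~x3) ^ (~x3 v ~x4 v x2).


A Horn clause has at most one positive literal.
Clause 1: 2 positive lit(s) -> not Horn
Clause 2: 2 positive lit(s) -> not Horn
Clause 3: 0 positive lit(s) -> Horn
Clause 4: 1 positive lit(s) -> Horn
Total Horn clauses = 2.

2


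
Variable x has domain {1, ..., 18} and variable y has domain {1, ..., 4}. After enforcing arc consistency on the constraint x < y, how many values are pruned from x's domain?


For the constraint x < y, x needs a supporting value in y's domain.
x can be at most 3 (one less than y's maximum).
Valid x values from domain: 3 out of 18.
Pruned = 18 - 3 = 15.

15


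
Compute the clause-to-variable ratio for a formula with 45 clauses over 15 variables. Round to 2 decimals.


Clause-to-variable ratio = clauses / variables.
45 / 15 = 3.0.

3.0


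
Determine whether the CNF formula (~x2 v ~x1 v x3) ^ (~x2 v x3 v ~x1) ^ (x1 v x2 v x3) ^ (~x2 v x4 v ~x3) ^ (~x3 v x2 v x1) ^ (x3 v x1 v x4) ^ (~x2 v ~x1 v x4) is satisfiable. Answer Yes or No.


Check all 16 possible truth assignments.
Number of satisfying assignments found: 7.
The formula is satisfiable.

Yes


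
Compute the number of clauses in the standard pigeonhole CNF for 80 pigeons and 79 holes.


The PHP encoding has two parts:
1) At-least-one-hole clauses: 80 (one per pigeon, each with 79 literals).
2) At-most-one-pigeon-per-hole clauses: 79 holes * C(80,2) = 79 * 3160 = 249640.
Total clauses = 80 + 249640 = 249720.

249720


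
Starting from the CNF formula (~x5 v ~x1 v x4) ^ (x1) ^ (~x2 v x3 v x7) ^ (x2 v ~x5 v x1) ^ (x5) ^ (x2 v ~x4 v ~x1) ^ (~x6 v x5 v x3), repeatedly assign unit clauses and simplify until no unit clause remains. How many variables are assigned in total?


Unit propagation repeatedly assigns the literal in any unit clause, then simplifies.
Assignments in order: x1 = T, x5 = T, x4 = T, x2 = T.
No further unit clauses remain.
Total variables assigned = 4.

4


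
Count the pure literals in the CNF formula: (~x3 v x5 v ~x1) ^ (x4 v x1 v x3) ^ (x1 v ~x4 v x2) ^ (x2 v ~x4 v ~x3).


A pure literal appears in only one polarity across all clauses.
Pure literals: x2 (positive only), x5 (positive only).
Count = 2.

2


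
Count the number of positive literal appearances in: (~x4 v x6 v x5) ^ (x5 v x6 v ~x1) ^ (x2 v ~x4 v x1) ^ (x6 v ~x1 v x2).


Scan each clause for unnegated literals.
Clause 1: 2 positive; Clause 2: 2 positive; Clause 3: 2 positive; Clause 4: 2 positive.
Total positive literal occurrences = 8.

8


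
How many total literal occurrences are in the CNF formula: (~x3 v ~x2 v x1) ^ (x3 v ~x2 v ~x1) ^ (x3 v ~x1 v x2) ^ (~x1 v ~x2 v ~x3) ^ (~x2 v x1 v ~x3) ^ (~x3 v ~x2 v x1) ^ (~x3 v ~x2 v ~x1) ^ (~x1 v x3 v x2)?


Clause lengths: 3, 3, 3, 3, 3, 3, 3, 3.
Sum = 3 + 3 + 3 + 3 + 3 + 3 + 3 + 3 = 24.

24


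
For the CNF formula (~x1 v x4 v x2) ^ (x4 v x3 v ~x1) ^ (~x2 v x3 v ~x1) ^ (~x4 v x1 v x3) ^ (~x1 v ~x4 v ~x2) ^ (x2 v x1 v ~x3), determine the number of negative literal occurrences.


Scan each clause for negated literals.
Clause 1: 1 negative; Clause 2: 1 negative; Clause 3: 2 negative; Clause 4: 1 negative; Clause 5: 3 negative; Clause 6: 1 negative.
Total negative literal occurrences = 9.

9


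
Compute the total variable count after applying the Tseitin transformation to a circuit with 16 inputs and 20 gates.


The Tseitin transformation introduces one auxiliary variable per gate.
Total variables = inputs + gates = 16 + 20 = 36.

36


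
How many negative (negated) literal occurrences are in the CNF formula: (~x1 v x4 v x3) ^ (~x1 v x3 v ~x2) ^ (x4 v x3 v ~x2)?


Scan each clause for negated literals.
Clause 1: 1 negative; Clause 2: 2 negative; Clause 3: 1 negative.
Total negative literal occurrences = 4.

4


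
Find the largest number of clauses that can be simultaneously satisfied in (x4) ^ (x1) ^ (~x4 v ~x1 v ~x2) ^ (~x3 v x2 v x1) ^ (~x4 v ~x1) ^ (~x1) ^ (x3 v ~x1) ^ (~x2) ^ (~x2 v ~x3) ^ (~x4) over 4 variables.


Enumerate all 16 truth assignments.
For each, count how many of the 10 clauses are satisfied.
The formula is not fully satisfiable, so the maximum is below 10.
Maximum simultaneously satisfiable clauses = 8.

8


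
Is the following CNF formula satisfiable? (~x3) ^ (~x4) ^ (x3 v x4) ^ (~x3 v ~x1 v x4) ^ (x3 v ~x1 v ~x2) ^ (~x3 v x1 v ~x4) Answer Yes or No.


Check all 16 possible truth assignments.
Number of satisfying assignments found: 0.
The formula is unsatisfiable.

No


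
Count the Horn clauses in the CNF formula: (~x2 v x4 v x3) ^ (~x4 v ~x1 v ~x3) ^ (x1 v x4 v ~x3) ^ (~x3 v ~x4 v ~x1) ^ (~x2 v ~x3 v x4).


A Horn clause has at most one positive literal.
Clause 1: 2 positive lit(s) -> not Horn
Clause 2: 0 positive lit(s) -> Horn
Clause 3: 2 positive lit(s) -> not Horn
Clause 4: 0 positive lit(s) -> Horn
Clause 5: 1 positive lit(s) -> Horn
Total Horn clauses = 3.

3


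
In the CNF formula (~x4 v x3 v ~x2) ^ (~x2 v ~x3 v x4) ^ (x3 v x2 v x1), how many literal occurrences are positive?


Scan each clause for unnegated literals.
Clause 1: 1 positive; Clause 2: 1 positive; Clause 3: 3 positive.
Total positive literal occurrences = 5.

5


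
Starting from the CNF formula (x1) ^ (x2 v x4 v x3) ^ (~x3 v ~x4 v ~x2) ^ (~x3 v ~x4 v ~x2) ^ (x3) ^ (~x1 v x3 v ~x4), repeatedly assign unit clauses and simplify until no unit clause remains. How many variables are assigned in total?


Unit propagation repeatedly assigns the literal in any unit clause, then simplifies.
Assignments in order: x1 = T, x3 = T.
No further unit clauses remain.
Total variables assigned = 2.

2


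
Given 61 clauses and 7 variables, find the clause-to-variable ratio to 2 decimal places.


Clause-to-variable ratio = clauses / variables.
61 / 7 = 8.71.

8.71


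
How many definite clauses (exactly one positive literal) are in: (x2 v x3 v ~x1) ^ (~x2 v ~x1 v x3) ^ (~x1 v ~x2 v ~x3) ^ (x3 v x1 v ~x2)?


A definite clause has exactly one positive literal.
Clause 1: 2 positive -> not definite
Clause 2: 1 positive -> definite
Clause 3: 0 positive -> not definite
Clause 4: 2 positive -> not definite
Definite clause count = 1.

1


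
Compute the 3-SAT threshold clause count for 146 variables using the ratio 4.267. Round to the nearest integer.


The 3-SAT phase transition occurs at approximately 4.267 clauses per variable.
m = 4.267 * 146 = 622.982.
Rounded to nearest integer: 623.

623


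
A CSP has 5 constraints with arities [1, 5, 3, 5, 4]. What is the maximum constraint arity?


The arities are: 1, 5, 3, 5, 4.
Scan for the maximum value.
Maximum arity = 5.

5


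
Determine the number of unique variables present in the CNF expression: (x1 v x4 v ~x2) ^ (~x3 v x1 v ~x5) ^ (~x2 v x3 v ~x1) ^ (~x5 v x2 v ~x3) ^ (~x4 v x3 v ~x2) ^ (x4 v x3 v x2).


Identify each distinct variable in the formula.
Variables found: x1, x2, x3, x4, x5.
Total distinct variables = 5.

5


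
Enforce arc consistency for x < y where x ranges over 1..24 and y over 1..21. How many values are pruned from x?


For the constraint x < y, x needs a supporting value in y's domain.
x can be at most 20 (one less than y's maximum).
Valid x values from domain: 20 out of 24.
Pruned = 24 - 20 = 4.

4


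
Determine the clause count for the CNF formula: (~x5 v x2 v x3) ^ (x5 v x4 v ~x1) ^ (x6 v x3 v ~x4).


Each group enclosed in parentheses joined by ^ is one clause.
Counting the conjuncts: 3 clauses.

3


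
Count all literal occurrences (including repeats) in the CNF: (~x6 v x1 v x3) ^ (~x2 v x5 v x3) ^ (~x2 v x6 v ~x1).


Clause lengths: 3, 3, 3.
Sum = 3 + 3 + 3 = 9.

9


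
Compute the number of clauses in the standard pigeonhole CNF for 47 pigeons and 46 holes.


The PHP encoding has two parts:
1) At-least-one-hole clauses: 47 (one per pigeon, each with 46 literals).
2) At-most-one-pigeon-per-hole clauses: 46 holes * C(47,2) = 46 * 1081 = 49726.
Total clauses = 47 + 49726 = 49773.

49773


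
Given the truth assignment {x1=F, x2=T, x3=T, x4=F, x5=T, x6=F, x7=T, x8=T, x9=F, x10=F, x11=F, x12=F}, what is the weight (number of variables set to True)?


The weight is the number of variables assigned True.
True variables: x2, x3, x5, x7, x8.
Weight = 5.

5


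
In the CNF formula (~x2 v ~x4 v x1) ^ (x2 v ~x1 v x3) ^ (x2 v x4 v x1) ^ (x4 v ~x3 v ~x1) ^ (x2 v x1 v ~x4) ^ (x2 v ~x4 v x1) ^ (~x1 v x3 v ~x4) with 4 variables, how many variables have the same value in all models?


Find all satisfying assignments: 5 model(s).
Check which variables have the same value in every model.
No variable is fixed across all models.
Backbone size = 0.

0


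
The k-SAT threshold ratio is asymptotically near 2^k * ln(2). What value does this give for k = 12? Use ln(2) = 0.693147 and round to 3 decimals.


Using the asymptotic formula: threshold ~ 2^k * ln(2).
2^12 = 4096.
4096 * 0.693147 = 2839.13.

2839.13


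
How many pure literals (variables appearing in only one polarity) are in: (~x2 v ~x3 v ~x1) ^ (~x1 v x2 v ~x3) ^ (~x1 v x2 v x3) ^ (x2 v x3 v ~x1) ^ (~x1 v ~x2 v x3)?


A pure literal appears in only one polarity across all clauses.
Pure literals: x1 (negative only).
Count = 1.

1


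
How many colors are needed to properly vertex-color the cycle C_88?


A cycle on an even number of vertices is bipartite: alternate two colors around the cycle.
Since 88 is even, two colors suffice, and at least two are needed because the graph has edges.
Chromatic number = 2.

2


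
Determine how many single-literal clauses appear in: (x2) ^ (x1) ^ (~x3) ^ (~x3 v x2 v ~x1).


A unit clause contains exactly one literal.
Unit clauses found: (x2), (x1), (~x3).
Count = 3.

3


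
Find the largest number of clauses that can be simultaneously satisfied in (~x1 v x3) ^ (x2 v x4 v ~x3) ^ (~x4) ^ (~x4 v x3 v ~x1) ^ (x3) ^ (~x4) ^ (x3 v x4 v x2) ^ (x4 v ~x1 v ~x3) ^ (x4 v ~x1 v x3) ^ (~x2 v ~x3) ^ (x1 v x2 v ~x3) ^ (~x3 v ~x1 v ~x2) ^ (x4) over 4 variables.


Enumerate all 16 truth assignments.
For each, count how many of the 13 clauses are satisfied.
The formula is not fully satisfiable, so the maximum is below 13.
Maximum simultaneously satisfiable clauses = 11.

11


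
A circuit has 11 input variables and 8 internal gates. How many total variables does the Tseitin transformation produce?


The Tseitin transformation introduces one auxiliary variable per gate.
Total variables = inputs + gates = 11 + 8 = 19.

19


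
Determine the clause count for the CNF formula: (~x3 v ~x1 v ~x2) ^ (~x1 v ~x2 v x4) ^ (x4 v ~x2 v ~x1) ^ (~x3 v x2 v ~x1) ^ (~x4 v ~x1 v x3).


Each group enclosed in parentheses joined by ^ is one clause.
Counting the conjuncts: 5 clauses.

5


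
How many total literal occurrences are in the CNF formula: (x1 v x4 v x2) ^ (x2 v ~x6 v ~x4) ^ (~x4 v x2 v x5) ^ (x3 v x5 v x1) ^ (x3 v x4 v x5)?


Clause lengths: 3, 3, 3, 3, 3.
Sum = 3 + 3 + 3 + 3 + 3 = 15.

15


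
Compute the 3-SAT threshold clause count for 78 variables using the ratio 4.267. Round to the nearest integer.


The 3-SAT phase transition occurs at approximately 4.267 clauses per variable.
m = 4.267 * 78 = 332.826.
Rounded to nearest integer: 333.

333


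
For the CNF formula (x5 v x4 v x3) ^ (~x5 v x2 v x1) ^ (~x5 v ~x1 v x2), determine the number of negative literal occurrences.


Scan each clause for negated literals.
Clause 1: 0 negative; Clause 2: 1 negative; Clause 3: 2 negative.
Total negative literal occurrences = 3.

3


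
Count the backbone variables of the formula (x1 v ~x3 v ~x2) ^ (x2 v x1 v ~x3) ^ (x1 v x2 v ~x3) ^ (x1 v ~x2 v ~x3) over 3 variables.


Find all satisfying assignments: 6 model(s).
Check which variables have the same value in every model.
No variable is fixed across all models.
Backbone size = 0.

0


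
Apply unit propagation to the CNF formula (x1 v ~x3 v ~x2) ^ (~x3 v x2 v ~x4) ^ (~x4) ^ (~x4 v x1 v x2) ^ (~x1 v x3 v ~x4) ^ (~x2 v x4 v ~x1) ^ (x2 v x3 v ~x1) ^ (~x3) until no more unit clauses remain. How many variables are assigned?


Unit propagation repeatedly assigns the literal in any unit clause, then simplifies.
Assignments in order: x4 = F, x3 = F.
No further unit clauses remain.
Total variables assigned = 2.

2


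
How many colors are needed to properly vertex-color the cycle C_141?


An odd cycle cannot be 2-colored: alternating two colors around the cycle returns to the start with a conflict.
Since 141 is odd, three colors are required (and three suffice).
Chromatic number = 3.

3


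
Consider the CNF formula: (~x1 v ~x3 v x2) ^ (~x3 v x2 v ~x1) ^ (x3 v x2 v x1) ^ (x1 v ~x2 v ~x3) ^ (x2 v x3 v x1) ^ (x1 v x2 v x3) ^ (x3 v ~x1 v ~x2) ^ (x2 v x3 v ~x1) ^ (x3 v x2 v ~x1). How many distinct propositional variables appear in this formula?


Identify each distinct variable in the formula.
Variables found: x1, x2, x3.
Total distinct variables = 3.

3


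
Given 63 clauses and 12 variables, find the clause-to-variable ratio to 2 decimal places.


Clause-to-variable ratio = clauses / variables.
63 / 12 = 5.25.

5.25


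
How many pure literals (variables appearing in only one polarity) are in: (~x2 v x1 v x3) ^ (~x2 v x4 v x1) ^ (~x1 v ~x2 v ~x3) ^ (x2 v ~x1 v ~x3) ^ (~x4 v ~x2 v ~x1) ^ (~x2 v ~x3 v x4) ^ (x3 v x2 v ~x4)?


A pure literal appears in only one polarity across all clauses.
No pure literals found.
Count = 0.

0


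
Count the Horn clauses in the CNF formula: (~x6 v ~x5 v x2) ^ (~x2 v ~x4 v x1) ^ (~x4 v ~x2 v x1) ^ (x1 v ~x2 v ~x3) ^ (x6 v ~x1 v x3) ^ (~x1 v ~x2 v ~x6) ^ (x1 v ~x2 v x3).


A Horn clause has at most one positive literal.
Clause 1: 1 positive lit(s) -> Horn
Clause 2: 1 positive lit(s) -> Horn
Clause 3: 1 positive lit(s) -> Horn
Clause 4: 1 positive lit(s) -> Horn
Clause 5: 2 positive lit(s) -> not Horn
Clause 6: 0 positive lit(s) -> Horn
Clause 7: 2 positive lit(s) -> not Horn
Total Horn clauses = 5.

5


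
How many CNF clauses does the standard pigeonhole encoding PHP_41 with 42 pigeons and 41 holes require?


The PHP encoding has two parts:
1) At-least-one-hole clauses: 42 (one per pigeon, each with 41 literals).
2) At-most-one-pigeon-per-hole clauses: 41 holes * C(42,2) = 41 * 861 = 35301.
Total clauses = 42 + 35301 = 35343.

35343


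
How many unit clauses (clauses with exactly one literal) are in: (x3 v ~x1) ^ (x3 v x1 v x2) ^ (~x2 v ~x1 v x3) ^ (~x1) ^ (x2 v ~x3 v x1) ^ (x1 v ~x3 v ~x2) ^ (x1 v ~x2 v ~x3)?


A unit clause contains exactly one literal.
Unit clauses found: (~x1).
Count = 1.

1


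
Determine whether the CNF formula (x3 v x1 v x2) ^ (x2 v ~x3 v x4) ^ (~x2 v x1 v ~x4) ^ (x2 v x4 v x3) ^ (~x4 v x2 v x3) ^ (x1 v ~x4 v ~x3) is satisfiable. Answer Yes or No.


Check all 16 possible truth assignments.
Number of satisfying assignments found: 7.
The formula is satisfiable.

Yes


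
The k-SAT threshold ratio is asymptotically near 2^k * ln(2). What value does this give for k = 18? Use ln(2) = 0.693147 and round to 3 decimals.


Using the asymptotic formula: threshold ~ 2^k * ln(2).
2^18 = 262144.
262144 * 0.693147 = 181704.327.

181704.327


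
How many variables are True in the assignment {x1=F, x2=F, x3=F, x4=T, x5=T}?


The weight is the number of variables assigned True.
True variables: x4, x5.
Weight = 2.

2


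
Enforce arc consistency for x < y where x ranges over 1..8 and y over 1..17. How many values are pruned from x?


For the constraint x < y, x needs a supporting value in y's domain.
x can be at most 16 (one less than y's maximum).
Valid x values from domain: 8 out of 8.
Pruned = 8 - 8 = 0.

0


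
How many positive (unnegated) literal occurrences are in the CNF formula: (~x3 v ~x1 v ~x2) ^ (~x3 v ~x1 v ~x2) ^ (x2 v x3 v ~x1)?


Scan each clause for unnegated literals.
Clause 1: 0 positive; Clause 2: 0 positive; Clause 3: 2 positive.
Total positive literal occurrences = 2.

2
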